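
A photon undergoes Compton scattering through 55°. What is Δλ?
1.0346 pm

Using the Compton scattering formula:
Δλ = λ_C(1 - cos θ)

where λ_C = h/(m_e·c) ≈ 2.4263 pm is the Compton wavelength of an electron.

For θ = 55°:
cos(55°) = 0.5736
1 - cos(55°) = 0.4264

Δλ = 2.4263 × 0.4264
Δλ = 1.0346 pm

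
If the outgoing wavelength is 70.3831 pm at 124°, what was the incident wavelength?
66.6000 pm

From λ' = λ + Δλ, we have λ = λ' - Δλ

First calculate the Compton shift:
Δλ = λ_C(1 - cos θ)
Δλ = 2.4263 × (1 - cos(124°))
Δλ = 2.4263 × 1.5592
Δλ = 3.7831 pm

Initial wavelength:
λ = λ' - Δλ
λ = 70.3831 - 3.7831
λ = 66.6000 pm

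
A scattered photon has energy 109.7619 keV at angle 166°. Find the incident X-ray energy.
190.3001 keV

Convert final energy to wavelength (hc ≈ 1239.842 keV·pm):
λ' = hc/E' = 1239.842 / 109.7619 = 11.2957 pm

Calculate the Compton shift:
Δλ = λ_C(1 - cos(166°))
Δλ = 2.4263 × (1 - cos(166°))
Δλ = 4.7805 pm

Initial wavelength:
λ = λ' - Δλ = 11.2957 - 4.7805 = 6.5152 pm

Initial energy:
E = hc/λ = 1239.842 / 6.5152 = 190.3001 keV

(Intermediate values are shown rounded; full precision is carried through to the final answer.)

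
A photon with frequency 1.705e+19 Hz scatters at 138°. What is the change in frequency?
3.306e+18 Hz (decrease)

Convert frequency to wavelength (c = 299792458 m/s):
λ₀ = c/f₀ = 299792458/1.705e+19 = 1.7583135e-11 m = 17.5831 pm

Calculate Compton shift:
Δλ = λ_C(1 - cos(138°)) = 4.2294 pm

Final wavelength:
λ' = λ₀ + Δλ = 17.5831 + 4.2294 = 21.8125 pm

Final frequency:
f' = c/λ' = 299792458/2.1812545e-11 = 1.3744038e+19 Hz

Frequency shift (decrease):
Δf = f₀ - f' = 1.705e+19 - 1.3744038e+19 = 3.306e+18 Hz

(Intermediate values are shown rounded; full precision is carried through to the final answer.)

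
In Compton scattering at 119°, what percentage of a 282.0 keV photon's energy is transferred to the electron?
0.4504 (or 45.04%)

Calculate initial and final photon energies:

Initial: E₀ = 282.0 keV → λ₀ = 4.3966 pm
Compton shift: Δλ = 3.6026 pm
Final wavelength: λ' = 7.9992 pm
Final energy: E' = 154.9955 keV

Fractional energy loss:
(E₀ - E')/E₀ = (282.0000 - 154.9955)/282.0000
= 127.0045/282.0000
= 0.4504
= 45.04%

(Intermediate values are shown rounded; full precision is carried through to the final answer.)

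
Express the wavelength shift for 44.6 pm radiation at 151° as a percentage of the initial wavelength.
10.1982%

Calculate the Compton shift:
Δλ = λ_C(1 - cos(151°))
Δλ = 2.4263 × (1 - cos(151°))
Δλ = 2.4263 × 1.8746
Δλ = 4.5484 pm

Percentage change:
(Δλ/λ₀) × 100 = (4.5484/44.6) × 100
= 10.1982%

(Intermediate values are shown rounded; full precision is carried through to the final answer.)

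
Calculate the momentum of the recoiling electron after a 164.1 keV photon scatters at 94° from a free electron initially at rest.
1.1292e-22 kg·m/s

The electron is initially at rest, so by conservation of momentum:
p⃗_e = p⃗₀ − p⃗'  (incident photon momentum minus scattered photon momentum)

Photon momentum magnitudes (p = h/λ = E/c):
λ₀ = hc/E₀ = 7.5554 pm → p₀ = h/λ₀ = 8.7700e-23 kg·m/s
Δλ = λ_C(1 − cos 94°) = 2.5956 pm
λ' = 10.1510 pm → p' = h/λ' = 6.5275e-23 kg·m/s

The scattered photon makes angle θ = 94° with the incident direction, so by the law of cosines:
|p⃗_e|² = p₀² + p'² − 2p₀p'cos θ
|p⃗_e|² = (8.7700e-23)² + (6.5275e-23)² − 2·8.7700e-23·6.5275e-23·cos(94°)
|p⃗_e| = 1.1292e-22 kg·m/s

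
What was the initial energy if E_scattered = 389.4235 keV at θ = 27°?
424.6999 keV

Convert final energy to wavelength (hc ≈ 1239.842 keV·pm):
λ' = hc/E' = 1239.842 / 389.4235 = 3.1838 pm

Calculate the Compton shift:
Δλ = λ_C(1 - cos(27°))
Δλ = 2.4263 × (1 - cos(27°))
Δλ = 0.2645 pm

Initial wavelength:
λ = λ' - Δλ = 3.1838 - 0.2645 = 2.9193 pm

Initial energy:
E = hc/λ = 1239.842 / 2.9193 = 424.6999 keV

(Intermediate values are shown rounded; full precision is carried through to the final answer.)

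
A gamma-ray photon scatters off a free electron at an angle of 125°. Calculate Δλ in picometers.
3.8180 pm

Using the Compton scattering formula:
Δλ = λ_C(1 - cos θ)

where λ_C = h/(m_e·c) ≈ 2.4263 pm is the Compton wavelength of an electron.

For θ = 125°:
cos(125°) = -0.5736
1 - cos(125°) = 1.5736

Δλ = 2.4263 × 1.5736
Δλ = 3.8180 pm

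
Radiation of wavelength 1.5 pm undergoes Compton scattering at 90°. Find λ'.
3.9263 pm

Using the Compton formula: λ' = λ + λ_C(1 − cos θ)

For θ = 90°, cos θ = 0 (exact) = 0.0000, so:
1 − cos 90° = 1 − (0) = 1.0000

Δλ = λ_C × 1.0000 = 2.4263 × 1.0000 = 2.4263 pm

λ' = 1.5 + 2.4263 = 3.9263 pm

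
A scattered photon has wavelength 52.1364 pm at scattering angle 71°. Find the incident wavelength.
50.5000 pm

From λ' = λ + Δλ, we have λ = λ' - Δλ

First calculate the Compton shift:
Δλ = λ_C(1 - cos θ)
Δλ = 2.4263 × (1 - cos(71°))
Δλ = 2.4263 × 0.6744
Δλ = 1.6364 pm

Initial wavelength:
λ = λ' - Δλ
λ = 52.1364 - 1.6364
λ = 50.5000 pm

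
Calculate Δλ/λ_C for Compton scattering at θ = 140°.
1.7660 λ_C

The Compton shift formula is:
Δλ = λ_C(1 - cos θ)

Dividing both sides by λ_C:
Δλ/λ_C = 1 - cos θ

For θ = 140°:
Δλ/λ_C = 1 - cos(140°)
Δλ/λ_C = 1 - -0.7660
Δλ/λ_C = 1.7660

This means the shift is 1.7660 × λ_C = 4.2850 pm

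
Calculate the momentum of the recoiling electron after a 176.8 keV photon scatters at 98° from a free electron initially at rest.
1.2371e-22 kg·m/s

The electron is initially at rest, so by conservation of momentum:
p⃗_e = p⃗₀ − p⃗'  (incident photon momentum minus scattered photon momentum)

Photon momentum magnitudes (p = h/λ = E/c):
λ₀ = hc/E₀ = 7.0127 pm → p₀ = h/λ₀ = 9.4487e-23 kg·m/s
Δλ = λ_C(1 − cos 98°) = 2.7640 pm
λ' = 9.7767 pm → p' = h/λ' = 6.7774e-23 kg·m/s

The scattered photon makes angle θ = 98° with the incident direction, so by the law of cosines:
|p⃗_e|² = p₀² + p'² − 2p₀p'cos θ
|p⃗_e|² = (9.4487e-23)² + (6.7774e-23)² − 2·9.4487e-23·6.7774e-23·cos(98°)
|p⃗_e| = 1.2371e-22 kg·m/s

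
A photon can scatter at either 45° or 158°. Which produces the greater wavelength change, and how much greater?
158° produces the larger shift by a factor of 6.580

Calculate both shifts using Δλ = λ_C(1 - cos θ):

For θ₁ = 45°:
Δλ₁ = 2.4263 × (1 - cos(45°))
Δλ₁ = 2.4263 × 0.2929
Δλ₁ = 0.7106 pm

For θ₂ = 158°:
Δλ₂ = 2.4263 × (1 - cos(158°))
Δλ₂ = 2.4263 × 1.9272
Δλ₂ = 4.6759 pm

The 158° angle produces the larger shift.
Ratio: 4.6759/0.7106 = 6.580

(Intermediate values are shown rounded; full precision is carried through to the final answer.)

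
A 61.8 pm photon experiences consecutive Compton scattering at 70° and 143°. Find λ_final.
67.7605 pm

Apply Compton shift twice:

First scattering at θ₁ = 70°:
Δλ₁ = λ_C(1 - cos(70°))
Δλ₁ = 2.4263 × 0.6580
Δλ₁ = 1.5965 pm

After first scattering:
λ₁ = 61.8 + 1.5965 = 63.3965 pm

Second scattering at θ₂ = 143°:
Δλ₂ = λ_C(1 - cos(143°))
Δλ₂ = 2.4263 × 1.7986
Δλ₂ = 4.3640 pm

Final wavelength:
λ₂ = 63.3965 + 4.3640 = 67.7605 pm

Total shift: Δλ_total = 1.5965 + 4.3640 = 5.9605 pm

(Intermediate values are shown rounded; full precision is carried through to the final answer.)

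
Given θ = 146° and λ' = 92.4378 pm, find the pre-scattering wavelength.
88.0000 pm

From λ' = λ + Δλ, we have λ = λ' - Δλ

First calculate the Compton shift:
Δλ = λ_C(1 - cos θ)
Δλ = 2.4263 × (1 - cos(146°))
Δλ = 2.4263 × 1.8290
Δλ = 4.4378 pm

Initial wavelength:
λ = λ' - Δλ
λ = 92.4378 - 4.4378
λ = 88.0000 pm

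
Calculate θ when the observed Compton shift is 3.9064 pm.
127.59°

From the Compton formula Δλ = λ_C(1 - cos θ), we can solve for θ:

cos θ = 1 - Δλ/λ_C

Given:
- Δλ = 3.9064 pm
- λ_C = h/(m_e·c) ≈ 2.42631024 pm

cos θ = 1 - 3.9064/2.42631024
cos θ = 1 - 1.610017
cos θ = -0.610017

θ = arccos(-0.610017)
θ = 127.59°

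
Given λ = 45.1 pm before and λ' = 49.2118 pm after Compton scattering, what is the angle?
134.00°

First find the wavelength shift:
Δλ = λ' - λ = 49.2118 - 45.1 = 4.1118 pm

Using Δλ = λ_C(1 - cos θ), with λ_C = h/(m_e·c) ≈ 2.42631024 pm:
cos θ = 1 - Δλ/λ_C
cos θ = 1 - 4.1118/2.42631024
cos θ = -0.694672

θ = arccos(-0.694672)
θ = 134.00°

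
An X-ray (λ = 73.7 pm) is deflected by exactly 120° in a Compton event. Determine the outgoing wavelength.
77.3395 pm

Using the Compton formula: λ' = λ + λ_C(1 − cos θ)

For θ = 120°, cos θ = -1/2 (exact) = -0.5000, so:
1 − cos 120° = 1 − (-1/2) = 1.5000

Δλ = λ_C × 1.5000 = 2.4263 × 1.5000 = 3.6395 pm

λ' = 73.7 + 3.6395 = 77.3395 pm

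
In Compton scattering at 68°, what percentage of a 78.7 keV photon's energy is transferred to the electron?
0.0879 (or 8.79%)

Calculate initial and final photon energies:

Initial: E₀ = 78.7 keV → λ₀ = 15.7540 pm
Compton shift: Δλ = 1.5174 pm
Final wavelength: λ' = 17.2714 pm
Final energy: E' = 71.7857 keV

Fractional energy loss:
(E₀ - E')/E₀ = (78.7000 - 71.7857)/78.7000
= 6.9143/78.7000
= 0.0879
= 8.79%

(Intermediate values are shown rounded; full precision is carried through to the final answer.)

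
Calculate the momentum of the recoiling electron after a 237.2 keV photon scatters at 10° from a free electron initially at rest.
2.2037e-23 kg·m/s

The electron is initially at rest, so by conservation of momentum:
p⃗_e = p⃗₀ − p⃗'  (incident photon momentum minus scattered photon momentum)

Photon momentum magnitudes (p = h/λ = E/c):
λ₀ = hc/E₀ = 5.2270 pm → p₀ = h/λ₀ = 1.2677e-22 kg·m/s
Δλ = λ_C(1 − cos 10°) = 0.0369 pm
λ' = 5.2639 pm → p' = h/λ' = 1.2588e-22 kg·m/s

The scattered photon makes angle θ = 10° with the incident direction, so by the law of cosines:
|p⃗_e|² = p₀² + p'² − 2p₀p'cos θ
|p⃗_e|² = (1.2677e-22)² + (1.2588e-22)² − 2·1.2677e-22·1.2588e-22·cos(10°)
|p⃗_e| = 2.2037e-23 kg·m/s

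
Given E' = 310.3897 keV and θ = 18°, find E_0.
319.9000 keV

Convert final energy to wavelength (hc ≈ 1239.842 keV·pm):
λ' = hc/E' = 1239.842 / 310.3897 = 3.9945 pm

Calculate the Compton shift:
Δλ = λ_C(1 - cos(18°))
Δλ = 2.4263 × (1 - cos(18°))
Δλ = 0.1188 pm

Initial wavelength:
λ = λ' - Δλ = 3.9945 - 0.1188 = 3.8757 pm

Initial energy:
E = hc/λ = 1239.842 / 3.8757 = 319.9000 keV

(Intermediate values are shown rounded; full precision is carried through to the final answer.)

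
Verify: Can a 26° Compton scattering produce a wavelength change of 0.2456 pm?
Yes, consistent

Calculate the expected shift for θ = 26°:

Δλ_expected = λ_C(1 - cos(26°))
Δλ_expected = 2.4263 × (1 - cos(26°))
Δλ_expected = 2.4263 × 0.1012
Δλ_expected = 0.2456 pm

Given shift: 0.2456 pm
Expected shift: 0.2456 pm
Difference: 0.0000 pm

The values match. This is consistent with Compton scattering at the stated angle.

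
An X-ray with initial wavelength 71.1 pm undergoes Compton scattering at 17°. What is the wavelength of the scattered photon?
71.2060 pm

Using the Compton scattering formula:
λ' = λ + Δλ = λ + λ_C(1 - cos θ)

Given:
- Initial wavelength λ = 71.1 pm
- Scattering angle θ = 17°
- Compton wavelength λ_C ≈ 2.4263 pm

Calculate the shift:
Δλ = 2.4263 × (1 - cos(17°))
Δλ = 2.4263 × 0.0437
Δλ = 0.1060 pm

Final wavelength:
λ' = 71.1 + 0.1060 = 71.2060 pm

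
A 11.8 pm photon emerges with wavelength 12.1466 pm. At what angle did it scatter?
31.00°

First find the wavelength shift:
Δλ = λ' - λ = 12.1466 - 11.8 = 0.3466 pm

Using Δλ = λ_C(1 - cos θ), with λ_C = h/(m_e·c) ≈ 2.42631024 pm:
cos θ = 1 - Δλ/λ_C
cos θ = 1 - 0.3466/2.42631024
cos θ = 0.857149

θ = arccos(0.857149)
θ = 31.00°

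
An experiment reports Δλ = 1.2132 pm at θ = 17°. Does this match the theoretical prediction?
No, inconsistent

Calculate the expected shift for θ = 17°:

Δλ_expected = λ_C(1 - cos(17°))
Δλ_expected = 2.4263 × (1 - cos(17°))
Δλ_expected = 2.4263 × 0.0437
Δλ_expected = 0.1060 pm

Given shift: 1.2132 pm
Expected shift: 0.1060 pm
Difference: 1.1071 pm

The values do not match. The given shift corresponds to θ ≈ 60.0°, not 17°.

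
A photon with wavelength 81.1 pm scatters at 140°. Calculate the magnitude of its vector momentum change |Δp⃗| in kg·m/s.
1.4970e-23 kg·m/s

Photon momentum magnitude is p = h/λ.

Initial momentum:
p₀ = h/λ = 6.6261e-34/8.1100e-11 = 8.1702e-24 kg·m/s

After scattering:
λ' = λ + Δλ = 81.1 + 4.2850 = 85.3850 pm
p' = h/λ' = 6.6261e-34/8.5385e-11 = 7.7602e-24 kg·m/s

Momentum is a vector; the scattered photon's direction makes angle θ = 140° with the incident direction. The magnitude of the vector change Δp⃗ = p⃗₀ − p⃗' is found from the law of cosines:
|Δp⃗|² = p₀² + p'² − 2p₀p'cos θ
|Δp⃗|² = (8.1702e-24)² + (7.7602e-24)² − 2·8.1702e-24·7.7602e-24·cos(140°)
|Δp⃗| = 1.4970e-23 kg·m/s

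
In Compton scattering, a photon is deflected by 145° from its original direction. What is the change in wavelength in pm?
4.4138 pm

Using the Compton scattering formula:
Δλ = λ_C(1 - cos θ)

where λ_C = h/(m_e·c) ≈ 2.4263 pm is the Compton wavelength of an electron.

For θ = 145°:
cos(145°) = -0.8192
1 - cos(145°) = 1.8192

Δλ = 2.4263 × 1.8192
Δλ = 4.4138 pm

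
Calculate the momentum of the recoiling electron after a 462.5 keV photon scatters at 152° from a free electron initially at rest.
3.3067e-22 kg·m/s

The electron is initially at rest, so by conservation of momentum:
p⃗_e = p⃗₀ − p⃗'  (incident photon momentum minus scattered photon momentum)

Photon momentum magnitudes (p = h/λ = E/c):
λ₀ = hc/E₀ = 2.6807 pm → p₀ = h/λ₀ = 2.4717e-22 kg·m/s
Δλ = λ_C(1 − cos 152°) = 4.5686 pm
λ' = 7.2494 pm → p' = h/λ' = 9.1402e-23 kg·m/s

The scattered photon makes angle θ = 152° with the incident direction, so by the law of cosines:
|p⃗_e|² = p₀² + p'² − 2p₀p'cos θ
|p⃗_e|² = (2.4717e-22)² + (9.1402e-23)² − 2·2.4717e-22·9.1402e-23·cos(152°)
|p⃗_e| = 3.3067e-22 kg·m/s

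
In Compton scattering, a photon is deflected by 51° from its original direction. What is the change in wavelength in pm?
0.8994 pm

Using the Compton scattering formula:
Δλ = λ_C(1 - cos θ)

where λ_C = h/(m_e·c) ≈ 2.4263 pm is the Compton wavelength of an electron.

For θ = 51°:
cos(51°) = 0.6293
1 - cos(51°) = 0.3707

Δλ = 2.4263 × 0.3707
Δλ = 0.8994 pm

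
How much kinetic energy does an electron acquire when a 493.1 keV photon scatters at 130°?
302.3637 keV

By energy conservation: K_e = E_initial - E_final

First find the scattered photon energy:
Initial wavelength: λ = hc/E = 2.5144 pm
Compton shift: Δλ = λ_C(1 - cos(130°)) = 3.9859 pm
Final wavelength: λ' = 2.5144 + 3.9859 = 6.5003 pm
Final photon energy: E' = hc/λ' = 190.7363 keV

Electron kinetic energy:
K_e = E - E' = 493.1000 - 190.7363 = 302.3637 keV

(Intermediate values are shown rounded; full precision is carried through to the final answer.)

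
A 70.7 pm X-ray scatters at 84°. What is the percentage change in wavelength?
3.0731%

Calculate the Compton shift:
Δλ = λ_C(1 - cos(84°))
Δλ = 2.4263 × (1 - cos(84°))
Δλ = 2.4263 × 0.8955
Δλ = 2.1727 pm

Percentage change:
(Δλ/λ₀) × 100 = (2.1727/70.7) × 100
= 3.0731%

(Intermediate values are shown rounded; full precision is carried through to the final answer.)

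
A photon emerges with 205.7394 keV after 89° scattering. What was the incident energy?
340.4000 keV

Convert final energy to wavelength (hc ≈ 1239.842 keV·pm):
λ' = hc/E' = 1239.842 / 205.7394 = 6.0263 pm

Calculate the Compton shift:
Δλ = λ_C(1 - cos(89°))
Δλ = 2.4263 × (1 - cos(89°))
Δλ = 2.3840 pm

Initial wavelength:
λ = λ' - Δλ = 6.0263 - 2.3840 = 3.6423 pm

Initial energy:
E = hc/λ = 1239.842 / 3.6423 = 340.4000 keV

(Intermediate values are shown rounded; full precision is carried through to the final answer.)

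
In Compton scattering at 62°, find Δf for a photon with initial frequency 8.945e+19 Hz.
2.482e+19 Hz (decrease)

Convert frequency to wavelength (c = 299792458 m/s):
λ₀ = c/f₀ = 299792458/8.945e+19 = 3.3515088e-12 m = 3.3515 pm

Calculate Compton shift:
Δλ = λ_C(1 - cos(62°)) = 1.2872 pm

Final wavelength:
λ' = λ₀ + Δλ = 3.3515 + 1.2872 = 4.6387 pm

Final frequency:
f' = c/λ' = 299792458/4.6387353e-12 = 6.4628058e+19 Hz

Frequency shift (decrease):
Δf = f₀ - f' = 8.945e+19 - 6.4628058e+19 = 2.482e+19 Hz

(Intermediate values are shown rounded; full precision is carried through to the final answer.)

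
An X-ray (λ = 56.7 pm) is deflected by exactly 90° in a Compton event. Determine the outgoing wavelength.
59.1263 pm

Using the Compton formula: λ' = λ + λ_C(1 − cos θ)

For θ = 90°, cos θ = 0 (exact) = 0.0000, so:
1 − cos 90° = 1 − (0) = 1.0000

Δλ = λ_C × 1.0000 = 2.4263 × 1.0000 = 2.4263 pm

λ' = 56.7 + 2.4263 = 59.1263 pm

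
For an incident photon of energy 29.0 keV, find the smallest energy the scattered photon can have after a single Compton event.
26.0439 keV (at θ = 180°)

The scattered photon has minimum energy when its wavelength is maximum, i.e., when the Compton shift Δλ = λ_C(1 − cos θ) is maximum. This occurs at θ = 180° (backscattering), giving Δλ_max = 2λ_C = 4.8526 pm.

Initial wavelength: λ₀ = hc/E₀ = 42.7532 pm
Maximum final wavelength: λ'_max = λ₀ + 2λ_C = 42.7532 + 4.8526 = 47.6058 pm
Minimum final energy: E'_min = hc/λ'_max = 26.0439 keV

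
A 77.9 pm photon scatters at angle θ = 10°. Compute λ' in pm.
77.9369 pm

Using the Compton scattering formula:
λ' = λ + Δλ = λ + λ_C(1 - cos θ)

Given:
- Initial wavelength λ = 77.9 pm
- Scattering angle θ = 10°
- Compton wavelength λ_C ≈ 2.4263 pm

Calculate the shift:
Δλ = 2.4263 × (1 - cos(10°))
Δλ = 2.4263 × 0.0152
Δλ = 0.0369 pm

Final wavelength:
λ' = 77.9 + 0.0369 = 77.9369 pm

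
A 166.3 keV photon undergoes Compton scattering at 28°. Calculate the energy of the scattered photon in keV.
160.1975 keV

First convert energy to wavelength:
λ = hc/E, with hc ≈ 1239.842 keV·pm (i.e. 1239.842 eV·nm)

For E = 166.3 keV = 166300 eV:
λ = 1239.842 keV·pm / 166.3 keV
λ = 7.4555 pm

Calculate the Compton shift:
Δλ = λ_C(1 - cos(28°)) = 2.4263 × 0.1171
Δλ = 0.2840 pm

Final wavelength:
λ' = 7.4555 + 0.2840 = 7.7395 pm

Final energy:
E' = hc/λ' = 1239.842 / 7.7395 = 160.1975 keV

(Intermediate values are shown rounded; full precision is carried through to the final answer.)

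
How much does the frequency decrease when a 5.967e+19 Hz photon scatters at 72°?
1.493e+19 Hz (decrease)

Convert frequency to wavelength (c = 299792458 m/s):
λ₀ = c/f₀ = 299792458/5.967e+19 = 5.0241739e-12 m = 5.0242 pm

Calculate Compton shift:
Δλ = λ_C(1 - cos(72°)) = 1.6765 pm

Final wavelength:
λ' = λ₀ + Δλ = 5.0242 + 1.6765 = 6.7007 pm

Final frequency:
f' = c/λ' = 299792458/6.7007131e-12 = 4.4740381e+19 Hz

Frequency shift (decrease):
Δf = f₀ - f' = 5.967e+19 - 4.4740381e+19 = 1.493e+19 Hz

(Intermediate values are shown rounded; full precision is carried through to the final answer.)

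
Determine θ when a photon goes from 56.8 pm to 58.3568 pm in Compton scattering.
69.00°

First find the wavelength shift:
Δλ = λ' - λ = 58.3568 - 56.8 = 1.5568 pm

Using Δλ = λ_C(1 - cos θ), with λ_C = h/(m_e·c) ≈ 2.42631024 pm:
cos θ = 1 - Δλ/λ_C
cos θ = 1 - 1.5568/2.42631024
cos θ = 0.358367

θ = arccos(0.358367)
θ = 69.00°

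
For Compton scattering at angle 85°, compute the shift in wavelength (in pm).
2.2148 pm

Using the Compton scattering formula:
Δλ = λ_C(1 - cos θ)

where λ_C = h/(m_e·c) ≈ 2.4263 pm is the Compton wavelength of an electron.

For θ = 85°:
cos(85°) = 0.0872
1 - cos(85°) = 0.9128

Δλ = 2.4263 × 0.9128
Δλ = 2.2148 pm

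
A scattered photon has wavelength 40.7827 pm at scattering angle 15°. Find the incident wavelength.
40.7000 pm

From λ' = λ + Δλ, we have λ = λ' - Δλ

First calculate the Compton shift:
Δλ = λ_C(1 - cos θ)
Δλ = 2.4263 × (1 - cos(15°))
Δλ = 2.4263 × 0.0341
Δλ = 0.0827 pm

Initial wavelength:
λ = λ' - Δλ
λ = 40.7827 - 0.0827
λ = 40.7000 pm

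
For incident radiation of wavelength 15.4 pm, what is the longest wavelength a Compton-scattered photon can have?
20.2526 pm (at θ = 180°)

The Compton shift is Δλ = λ_C(1 − cos θ).

Since cos θ ranges from −1 to 1, the factor (1 − cos θ) ranges from 0 to 2; the maximum shift occurs at θ = 180° (backscattering):
Δλ_max = 2λ_C = 2 × 2.4263 pm = 4.8526 pm

Maximum scattered wavelength:
λ'_max = λ₀ + Δλ_max = 15.4 + 4.8526 = 20.2526 pm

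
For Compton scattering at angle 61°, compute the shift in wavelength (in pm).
1.2500 pm

Using the Compton scattering formula:
Δλ = λ_C(1 - cos θ)

where λ_C = h/(m_e·c) ≈ 2.4263 pm is the Compton wavelength of an electron.

For θ = 61°:
cos(61°) = 0.4848
1 - cos(61°) = 0.5152

Δλ = 2.4263 × 0.5152
Δλ = 1.2500 pm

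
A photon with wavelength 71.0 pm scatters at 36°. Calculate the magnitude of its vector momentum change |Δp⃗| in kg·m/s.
5.7494e-24 kg·m/s

Photon momentum magnitude is p = h/λ.

Initial momentum:
p₀ = h/λ = 6.6261e-34/7.1000e-11 = 9.3325e-24 kg·m/s

After scattering:
λ' = λ + Δλ = 71.0 + 0.4634 = 71.4634 pm
p' = h/λ' = 6.6261e-34/7.1463e-11 = 9.2720e-24 kg·m/s

Momentum is a vector; the scattered photon's direction makes angle θ = 36° with the incident direction. The magnitude of the vector change Δp⃗ = p⃗₀ − p⃗' is found from the law of cosines:
|Δp⃗|² = p₀² + p'² − 2p₀p'cos θ
|Δp⃗|² = (9.3325e-24)² + (9.2720e-24)² − 2·9.3325e-24·9.2720e-24·cos(36°)
|Δp⃗| = 5.7494e-24 kg·m/s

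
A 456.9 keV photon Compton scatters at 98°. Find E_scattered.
226.3484 keV

First convert energy to wavelength:
λ = hc/E, with hc ≈ 1239.842 keV·pm (i.e. 1239.842 eV·nm)

For E = 456.9 keV = 456900 eV:
λ = 1239.842 keV·pm / 456.9 keV
λ = 2.7136 pm

Calculate the Compton shift:
Δλ = λ_C(1 - cos(98°)) = 2.4263 × 1.1392
Δλ = 2.7640 pm

Final wavelength:
λ' = 2.7136 + 2.7640 = 5.4776 pm

Final energy:
E' = hc/λ' = 1239.842 / 5.4776 = 226.3484 keV

(Intermediate values are shown rounded; full precision is carried through to the final answer.)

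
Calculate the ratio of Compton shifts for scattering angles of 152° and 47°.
152° produces the larger shift by a factor of 5.921

Calculate both shifts using Δλ = λ_C(1 - cos θ):

For θ₁ = 47°:
Δλ₁ = 2.4263 × (1 - cos(47°))
Δλ₁ = 2.4263 × 0.3180
Δλ₁ = 0.7716 pm

For θ₂ = 152°:
Δλ₂ = 2.4263 × (1 - cos(152°))
Δλ₂ = 2.4263 × 1.8829
Δλ₂ = 4.5686 pm

The 152° angle produces the larger shift.
Ratio: 4.5686/0.7716 = 5.921

(Intermediate values are shown rounded; full precision is carried through to the final answer.)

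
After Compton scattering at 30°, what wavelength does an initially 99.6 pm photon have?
99.9251 pm

Using the Compton formula: λ' = λ + λ_C(1 − cos θ)

For θ = 30°, cos θ = √3/2 (exact) ≈ 0.8660, so:
1 − cos 30° = 1 − (√3/2) ≈ 0.1340

Δλ = λ_C × 0.1340 = 2.4263 × 0.1340 = 0.3251 pm

λ' = 99.6 + 0.3251 = 99.9251 pm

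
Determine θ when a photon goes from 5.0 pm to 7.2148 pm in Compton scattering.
85.00°

First find the wavelength shift:
Δλ = λ' - λ = 7.2148 - 5.0 = 2.2148 pm

Using Δλ = λ_C(1 - cos θ), with λ_C = h/(m_e·c) ≈ 2.42631024 pm:
cos θ = 1 - Δλ/λ_C
cos θ = 1 - 2.2148/2.42631024
cos θ = 0.087174

θ = arccos(0.087174)
θ = 85.00°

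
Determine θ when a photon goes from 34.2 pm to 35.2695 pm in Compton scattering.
56.00°

First find the wavelength shift:
Δλ = λ' - λ = 35.2695 - 34.2 = 1.0695 pm

Using Δλ = λ_C(1 - cos θ), with λ_C = h/(m_e·c) ≈ 2.42631024 pm:
cos θ = 1 - Δλ/λ_C
cos θ = 1 - 1.0695/2.42631024
cos θ = 0.559207

θ = arccos(0.559207)
θ = 56.00°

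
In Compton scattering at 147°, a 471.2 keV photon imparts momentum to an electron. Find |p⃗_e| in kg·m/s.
3.3407e-22 kg·m/s

The electron is initially at rest, so by conservation of momentum:
p⃗_e = p⃗₀ − p⃗'  (incident photon momentum minus scattered photon momentum)

Photon momentum magnitudes (p = h/λ = E/c):
λ₀ = hc/E₀ = 2.6312 pm → p₀ = h/λ₀ = 2.5182e-22 kg·m/s
Δλ = λ_C(1 − cos 147°) = 4.4612 pm
λ' = 7.0924 pm → p' = h/λ' = 9.3425e-23 kg·m/s

The scattered photon makes angle θ = 147° with the incident direction, so by the law of cosines:
|p⃗_e|² = p₀² + p'² − 2p₀p'cos θ
|p⃗_e|² = (2.5182e-22)² + (9.3425e-23)² − 2·2.5182e-22·9.3425e-23·cos(147°)
|p⃗_e| = 3.3407e-22 kg·m/s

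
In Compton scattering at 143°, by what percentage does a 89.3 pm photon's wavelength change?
4.8870%

Calculate the Compton shift:
Δλ = λ_C(1 - cos(143°))
Δλ = 2.4263 × (1 - cos(143°))
Δλ = 2.4263 × 1.7986
Δλ = 4.3640 pm

Percentage change:
(Δλ/λ₀) × 100 = (4.3640/89.3) × 100
= 4.8870%

(Intermediate values are shown rounded; full precision is carried through to the final answer.)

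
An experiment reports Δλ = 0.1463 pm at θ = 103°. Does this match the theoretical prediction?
No, inconsistent

Calculate the expected shift for θ = 103°:

Δλ_expected = λ_C(1 - cos(103°))
Δλ_expected = 2.4263 × (1 - cos(103°))
Δλ_expected = 2.4263 × 1.2250
Δλ_expected = 2.9721 pm

Given shift: 0.1463 pm
Expected shift: 2.9721 pm
Difference: 2.8258 pm

The values do not match. The given shift corresponds to θ ≈ 20.0°, not 103°.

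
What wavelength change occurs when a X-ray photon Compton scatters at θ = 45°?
0.7106 pm

Using the Compton scattering formula:
Δλ = λ_C(1 - cos θ)

where λ_C = h/(m_e·c) ≈ 2.4263 pm is the Compton wavelength of an electron.

For θ = 45°:
cos(45°) = 0.7071
1 - cos(45°) = 0.2929

Δλ = 2.4263 × 0.2929
Δλ = 0.7106 pm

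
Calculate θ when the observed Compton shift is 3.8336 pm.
125.45°

From the Compton formula Δλ = λ_C(1 - cos θ), we can solve for θ:

cos θ = 1 - Δλ/λ_C

Given:
- Δλ = 3.8336 pm
- λ_C = h/(m_e·c) ≈ 2.42631024 pm

cos θ = 1 - 3.8336/2.42631024
cos θ = 1 - 1.580012
cos θ = -0.580012

θ = arccos(-0.580012)
θ = 125.45°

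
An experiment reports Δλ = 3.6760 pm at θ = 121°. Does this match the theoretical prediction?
Yes, consistent

Calculate the expected shift for θ = 121°:

Δλ_expected = λ_C(1 - cos(121°))
Δλ_expected = 2.4263 × (1 - cos(121°))
Δλ_expected = 2.4263 × 1.5150
Δλ_expected = 3.6760 pm

Given shift: 3.6760 pm
Expected shift: 3.6760 pm
Difference: 0.0000 pm

The values match. This is consistent with Compton scattering at the stated angle.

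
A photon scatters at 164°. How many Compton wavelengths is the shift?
1.9613 λ_C

The Compton shift formula is:
Δλ = λ_C(1 - cos θ)

Dividing both sides by λ_C:
Δλ/λ_C = 1 - cos θ

For θ = 164°:
Δλ/λ_C = 1 - cos(164°)
Δλ/λ_C = 1 - -0.9613
Δλ/λ_C = 1.9613

This means the shift is 1.9613 × λ_C = 4.7586 pm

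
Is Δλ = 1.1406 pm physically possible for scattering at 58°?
Yes, consistent

Calculate the expected shift for θ = 58°:

Δλ_expected = λ_C(1 - cos(58°))
Δλ_expected = 2.4263 × (1 - cos(58°))
Δλ_expected = 2.4263 × 0.4701
Δλ_expected = 1.1406 pm

Given shift: 1.1406 pm
Expected shift: 1.1406 pm
Difference: 0.0000 pm

The values match. This is consistent with Compton scattering at the stated angle.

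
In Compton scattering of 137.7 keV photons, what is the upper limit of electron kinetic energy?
48.2231 keV

Maximum energy transfer occurs at θ = 180° (backscattering).

Initial photon: E₀ = 137.7 keV → λ₀ = 9.0039 pm

Maximum Compton shift (at 180°):
Δλ_max = 2λ_C = 2 × 2.4263 = 4.8526 pm

Final wavelength:
λ' = 9.0039 + 4.8526 = 13.8566 pm

Minimum photon energy (maximum energy to electron):
E'_min = hc/λ' = 89.4769 keV

Maximum electron kinetic energy:
K_max = E₀ - E'_min = 137.7000 - 89.4769 = 48.2231 keV

(Intermediate values are shown rounded; full precision is carried through to the final answer.)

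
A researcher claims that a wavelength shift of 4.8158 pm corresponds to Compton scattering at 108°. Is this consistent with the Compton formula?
No, inconsistent

Calculate the expected shift for θ = 108°:

Δλ_expected = λ_C(1 - cos(108°))
Δλ_expected = 2.4263 × (1 - cos(108°))
Δλ_expected = 2.4263 × 1.3090
Δλ_expected = 3.1761 pm

Given shift: 4.8158 pm
Expected shift: 3.1761 pm
Difference: 1.6397 pm

The values do not match. The given shift corresponds to θ ≈ 170.0°, not 108°.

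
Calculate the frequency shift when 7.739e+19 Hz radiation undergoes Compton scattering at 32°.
6.725e+18 Hz (decrease)

Convert frequency to wavelength (c = 299792458 m/s):
λ₀ = c/f₀ = 299792458/7.739e+19 = 3.8737881e-12 m = 3.8738 pm

Calculate Compton shift:
Δλ = λ_C(1 - cos(32°)) = 0.3687 pm

Final wavelength:
λ' = λ₀ + Δλ = 3.8738 + 0.3687 = 4.2425 pm

Final frequency:
f' = c/λ' = 299792458/4.2424705e-12 = 7.0664594e+19 Hz

Frequency shift (decrease):
Δf = f₀ - f' = 7.739e+19 - 7.0664594e+19 = 6.725e+18 Hz

(Intermediate values are shown rounded; full precision is carried through to the final answer.)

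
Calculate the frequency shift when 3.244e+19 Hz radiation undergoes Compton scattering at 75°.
5.284e+18 Hz (decrease)

Convert frequency to wavelength (c = 299792458 m/s):
λ₀ = c/f₀ = 299792458/3.244e+19 = 9.2414445e-12 m = 9.2414 pm

Calculate Compton shift:
Δλ = λ_C(1 - cos(75°)) = 1.7983 pm

Final wavelength:
λ' = λ₀ + Δλ = 9.2414 + 1.7983 = 11.0398 pm

Final frequency:
f' = c/λ' = 299792458/1.1039779e-11 = 2.7155657e+19 Hz

Frequency shift (decrease):
Δf = f₀ - f' = 3.244e+19 - 2.7155657e+19 = 5.284e+18 Hz

(Intermediate values are shown rounded; full precision is carried through to the final answer.)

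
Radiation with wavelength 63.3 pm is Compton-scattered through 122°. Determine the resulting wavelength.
67.0121 pm

Using the Compton scattering formula:
λ' = λ + Δλ = λ + λ_C(1 - cos θ)

Given:
- Initial wavelength λ = 63.3 pm
- Scattering angle θ = 122°
- Compton wavelength λ_C ≈ 2.4263 pm

Calculate the shift:
Δλ = 2.4263 × (1 - cos(122°))
Δλ = 2.4263 × 1.5299
Δλ = 3.7121 pm

Final wavelength:
λ' = 63.3 + 3.7121 = 67.0121 pm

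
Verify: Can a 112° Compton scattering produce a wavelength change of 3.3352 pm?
Yes, consistent

Calculate the expected shift for θ = 112°:

Δλ_expected = λ_C(1 - cos(112°))
Δλ_expected = 2.4263 × (1 - cos(112°))
Δλ_expected = 2.4263 × 1.3746
Δλ_expected = 3.3352 pm

Given shift: 3.3352 pm
Expected shift: 3.3352 pm
Difference: 0.0000 pm

The values match. This is consistent with Compton scattering at the stated angle.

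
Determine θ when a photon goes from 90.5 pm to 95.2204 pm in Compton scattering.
161.00°

First find the wavelength shift:
Δλ = λ' - λ = 95.2204 - 90.5 = 4.7204 pm

Using Δλ = λ_C(1 - cos θ), with λ_C = h/(m_e·c) ≈ 2.42631024 pm:
cos θ = 1 - Δλ/λ_C
cos θ = 1 - 4.7204/2.42631024
cos θ = -0.945506

θ = arccos(-0.945506)
θ = 161.00°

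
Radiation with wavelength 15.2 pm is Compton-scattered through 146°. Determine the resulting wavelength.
19.6378 pm

Using the Compton scattering formula:
λ' = λ + Δλ = λ + λ_C(1 - cos θ)

Given:
- Initial wavelength λ = 15.2 pm
- Scattering angle θ = 146°
- Compton wavelength λ_C ≈ 2.4263 pm

Calculate the shift:
Δλ = 2.4263 × (1 - cos(146°))
Δλ = 2.4263 × 1.8290
Δλ = 4.4378 pm

Final wavelength:
λ' = 15.2 + 4.4378 = 19.6378 pm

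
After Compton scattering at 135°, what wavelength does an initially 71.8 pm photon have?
75.9420 pm

Using the Compton formula: λ' = λ + λ_C(1 − cos θ)

For θ = 135°, cos θ = -√2/2 (exact) ≈ -0.7071, so:
1 − cos 135° = 1 − (-√2/2) ≈ 1.7071

Δλ = λ_C × 1.7071 = 2.4263 × 1.7071 = 4.1420 pm

λ' = 71.8 + 4.1420 = 75.9420 pm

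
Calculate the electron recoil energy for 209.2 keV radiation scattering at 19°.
4.5643 keV

By energy conservation: K_e = E_initial - E_final

First find the scattered photon energy:
Initial wavelength: λ = hc/E = 5.9266 pm
Compton shift: Δλ = λ_C(1 - cos(19°)) = 0.1322 pm
Final wavelength: λ' = 5.9266 + 0.1322 = 6.0588 pm
Final photon energy: E' = hc/λ' = 204.6357 keV

Electron kinetic energy:
K_e = E - E' = 209.2000 - 204.6357 = 4.5643 keV

(Intermediate values are shown rounded; full precision is carried through to the final answer.)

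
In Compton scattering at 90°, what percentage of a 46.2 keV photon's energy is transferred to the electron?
0.0829 (or 8.29%)

Calculate initial and final photon energies:

Initial: E₀ = 46.2 keV → λ₀ = 26.8364 pm
Compton shift: Δλ = 2.4263 pm
Final wavelength: λ' = 29.2627 pm
Final energy: E' = 42.3693 keV

Fractional energy loss:
(E₀ - E')/E₀ = (46.2000 - 42.3693)/46.2000
= 3.8307/46.2000
= 0.0829
= 8.29%

(Intermediate values are shown rounded; full precision is carried through to the final answer.)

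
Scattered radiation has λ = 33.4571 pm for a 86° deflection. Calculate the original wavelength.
31.2000 pm

From λ' = λ + Δλ, we have λ = λ' - Δλ

First calculate the Compton shift:
Δλ = λ_C(1 - cos θ)
Δλ = 2.4263 × (1 - cos(86°))
Δλ = 2.4263 × 0.9302
Δλ = 2.2571 pm

Initial wavelength:
λ = λ' - Δλ
λ = 33.4571 - 2.2571
λ = 31.2000 pm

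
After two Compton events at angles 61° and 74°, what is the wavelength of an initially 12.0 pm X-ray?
15.0075 pm

Apply Compton shift twice:

First scattering at θ₁ = 61°:
Δλ₁ = λ_C(1 - cos(61°))
Δλ₁ = 2.4263 × 0.5152
Δλ₁ = 1.2500 pm

After first scattering:
λ₁ = 12.0 + 1.2500 = 13.2500 pm

Second scattering at θ₂ = 74°:
Δλ₂ = λ_C(1 - cos(74°))
Δλ₂ = 2.4263 × 0.7244
Δλ₂ = 1.7575 pm

Final wavelength:
λ₂ = 13.2500 + 1.7575 = 15.0075 pm

Total shift: Δλ_total = 1.2500 + 1.7575 = 3.0075 pm

(Intermediate values are shown rounded; full precision is carried through to the final answer.)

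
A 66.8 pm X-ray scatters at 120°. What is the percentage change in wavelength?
5.4483%

Calculate the Compton shift:
Δλ = λ_C(1 - cos(120°))
Δλ = 2.4263 × (1 - cos(120°))
Δλ = 2.4263 × 1.5000
Δλ = 3.6395 pm

Percentage change:
(Δλ/λ₀) × 100 = (3.6395/66.8) × 100
= 5.4483%

(Intermediate values are shown rounded; full precision is carried through to the final answer.)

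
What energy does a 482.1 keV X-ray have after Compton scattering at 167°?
168.4067 keV

First convert energy to wavelength:
λ = hc/E, with hc ≈ 1239.842 keV·pm (i.e. 1239.842 eV·nm)

For E = 482.1 keV = 482100 eV:
λ = 1239.842 keV·pm / 482.1 keV
λ = 2.5718 pm

Calculate the Compton shift:
Δλ = λ_C(1 - cos(167°)) = 2.4263 × 1.9744
Δλ = 4.7904 pm

Final wavelength:
λ' = 2.5718 + 4.7904 = 7.3622 pm

Final energy:
E' = hc/λ' = 1239.842 / 7.3622 = 168.4067 keV

(Intermediate values are shown rounded; full precision is carried through to the final answer.)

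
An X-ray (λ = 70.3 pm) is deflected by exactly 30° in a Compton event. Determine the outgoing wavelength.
70.6251 pm

Using the Compton formula: λ' = λ + λ_C(1 − cos θ)

For θ = 30°, cos θ = √3/2 (exact) ≈ 0.8660, so:
1 − cos 30° = 1 − (√3/2) ≈ 0.1340

Δλ = λ_C × 0.1340 = 2.4263 × 0.1340 = 0.3251 pm

λ' = 70.3 + 0.3251 = 70.6251 pm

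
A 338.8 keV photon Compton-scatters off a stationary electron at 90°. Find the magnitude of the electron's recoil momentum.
2.1128e-22 kg·m/s

The electron is initially at rest, so by conservation of momentum:
p⃗_e = p⃗₀ − p⃗'  (incident photon momentum minus scattered photon momentum)

Photon momentum magnitudes (p = h/λ = E/c):
λ₀ = hc/E₀ = 3.6595 pm → p₀ = h/λ₀ = 1.8106e-22 kg·m/s
Δλ = λ_C(1 − cos 90°) = 2.4263 pm
λ' = 6.0858 pm → p' = h/λ' = 1.0888e-22 kg·m/s

The scattered photon makes angle θ = 90° with the incident direction, so by the law of cosines:
|p⃗_e|² = p₀² + p'² − 2p₀p'cos θ
|p⃗_e|² = (1.8106e-22)² + (1.0888e-22)² − 2·1.8106e-22·1.0888e-22·cos(90°)
|p⃗_e| = 2.1128e-22 kg·m/s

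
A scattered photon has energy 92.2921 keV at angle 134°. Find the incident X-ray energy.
132.9999 keV

Convert final energy to wavelength (hc ≈ 1239.842 keV·pm):
λ' = hc/E' = 1239.842 / 92.2921 = 13.4339 pm

Calculate the Compton shift:
Δλ = λ_C(1 - cos(134°))
Δλ = 2.4263 × (1 - cos(134°))
Δλ = 4.1118 pm

Initial wavelength:
λ = λ' - Δλ = 13.4339 - 4.1118 = 9.3221 pm

Initial energy:
E = hc/λ = 1239.842 / 9.3221 = 132.9999 keV

(Intermediate values are shown rounded; full precision is carried through to the final answer.)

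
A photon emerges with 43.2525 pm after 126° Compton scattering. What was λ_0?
39.4000 pm

From λ' = λ + Δλ, we have λ = λ' - Δλ

First calculate the Compton shift:
Δλ = λ_C(1 - cos θ)
Δλ = 2.4263 × (1 - cos(126°))
Δλ = 2.4263 × 1.5878
Δλ = 3.8525 pm

Initial wavelength:
λ = λ' - Δλ
λ = 43.2525 - 3.8525
λ = 39.4000 pm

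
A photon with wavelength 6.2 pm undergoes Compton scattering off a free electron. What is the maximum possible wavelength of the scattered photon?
11.0526 pm (at θ = 180°)

The Compton shift is Δλ = λ_C(1 − cos θ).

Since cos θ ranges from −1 to 1, the factor (1 − cos θ) ranges from 0 to 2; the maximum shift occurs at θ = 180° (backscattering):
Δλ_max = 2λ_C = 2 × 2.4263 pm = 4.8526 pm

Maximum scattered wavelength:
λ'_max = λ₀ + Δλ_max = 6.2 + 4.8526 = 11.0526 pm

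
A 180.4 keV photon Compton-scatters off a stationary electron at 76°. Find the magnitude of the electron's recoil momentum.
1.0739e-22 kg·m/s

The electron is initially at rest, so by conservation of momentum:
p⃗_e = p⃗₀ − p⃗'  (incident photon momentum minus scattered photon momentum)

Photon momentum magnitudes (p = h/λ = E/c):
λ₀ = hc/E₀ = 6.8727 pm → p₀ = h/λ₀ = 9.6411e-23 kg·m/s
Δλ = λ_C(1 − cos 76°) = 1.8393 pm
λ' = 8.7121 pm → p' = h/λ' = 7.6056e-23 kg·m/s

The scattered photon makes angle θ = 76° with the incident direction, so by the law of cosines:
|p⃗_e|² = p₀² + p'² − 2p₀p'cos θ
|p⃗_e|² = (9.6411e-23)² + (7.6056e-23)² − 2·9.6411e-23·7.6056e-23·cos(76°)
|p⃗_e| = 1.0739e-22 kg·m/s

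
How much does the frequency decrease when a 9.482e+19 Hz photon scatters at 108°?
4.752e+19 Hz (decrease)

Convert frequency to wavelength (c = 299792458 m/s):
λ₀ = c/f₀ = 299792458/9.482e+19 = 3.1617007e-12 m = 3.1617 pm

Calculate Compton shift:
Δλ = λ_C(1 - cos(108°)) = 3.1761 pm

Final wavelength:
λ' = λ₀ + Δλ = 3.1617 + 3.1761 = 6.3378 pm

Final frequency:
f' = c/λ' = 299792458/6.3377820e-12 = 4.7302425e+19 Hz

Frequency shift (decrease):
Δf = f₀ - f' = 9.482e+19 - 4.7302425e+19 = 4.752e+19 Hz

(Intermediate values are shown rounded; full precision is carried through to the final answer.)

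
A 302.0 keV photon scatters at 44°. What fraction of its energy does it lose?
0.1423 (or 14.23%)

Calculate initial and final photon energies:

Initial: E₀ = 302.0 keV → λ₀ = 4.1054 pm
Compton shift: Δλ = 0.6810 pm
Final wavelength: λ' = 4.7864 pm
Final energy: E' = 259.0340 keV

Fractional energy loss:
(E₀ - E')/E₀ = (302.0000 - 259.0340)/302.0000
= 42.9660/302.0000
= 0.1423
= 14.23%

(Intermediate values are shown rounded; full precision is carried through to the final answer.)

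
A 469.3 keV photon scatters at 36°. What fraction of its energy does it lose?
0.1492 (or 14.92%)

Calculate initial and final photon energies:

Initial: E₀ = 469.3 keV → λ₀ = 2.6419 pm
Compton shift: Δλ = 0.4634 pm
Final wavelength: λ' = 3.1053 pm
Final energy: E' = 399.2689 keV

Fractional energy loss:
(E₀ - E')/E₀ = (469.3000 - 399.2689)/469.3000
= 70.0311/469.3000
= 0.1492
= 14.92%

(Intermediate values are shown rounded; full precision is carried through to the final answer.)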